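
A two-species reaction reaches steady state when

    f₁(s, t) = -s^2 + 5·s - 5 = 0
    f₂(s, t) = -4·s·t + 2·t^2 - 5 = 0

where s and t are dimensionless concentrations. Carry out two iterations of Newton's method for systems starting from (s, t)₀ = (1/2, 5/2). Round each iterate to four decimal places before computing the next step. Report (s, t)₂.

At (1/2, 5/2): F = (-2.7500, 2.5000).
Jacobian J = [[-2·s + 5, 0], [-4·t, -4·s + 4·t]].
At the point, J = [[4.0000, 0.0000], [-10.0000, 8.0000]] (det J = 32.0000).
Solving J·Δ = −F gives Δ = (0.6875, 0.5469).
Then the next iterate is (s, t)₁ = (1.1875, 3.0469).
Round to (1.1875, 3.0469) and repeat: F = (-0.472656, -0.905576), J = [[2.6250, 0.0000], [-12.1876, 7.4376]].
Δ = (0.1801, 0.4168), so (s, t)₂ = (1.3676, 3.4637).

(1.3676, 3.4637)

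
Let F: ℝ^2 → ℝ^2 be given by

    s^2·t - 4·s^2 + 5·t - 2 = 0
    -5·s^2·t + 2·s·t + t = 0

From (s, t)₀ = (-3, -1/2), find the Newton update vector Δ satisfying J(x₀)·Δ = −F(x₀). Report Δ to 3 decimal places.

At (-3, -1/2): F = (-45.000, 25.000).
Jacobian J = [[2·s·t - 8·s, s^2 + 5], [-10·s·t + 2·t, -5·s^2 + 2·s + 1]].
At the point, J = [[27.000, 14.000], [-16.000, -50.000]] (det J = -1126.000).
Solving J·Δ = −F gives Δ = (1.687, -0.040).

(1.687, -0.040)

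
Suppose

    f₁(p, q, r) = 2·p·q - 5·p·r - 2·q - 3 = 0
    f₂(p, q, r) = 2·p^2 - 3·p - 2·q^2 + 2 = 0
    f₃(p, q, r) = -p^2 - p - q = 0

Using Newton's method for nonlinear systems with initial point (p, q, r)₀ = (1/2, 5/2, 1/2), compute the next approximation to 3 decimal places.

(-0.605, 1.461, -2.889)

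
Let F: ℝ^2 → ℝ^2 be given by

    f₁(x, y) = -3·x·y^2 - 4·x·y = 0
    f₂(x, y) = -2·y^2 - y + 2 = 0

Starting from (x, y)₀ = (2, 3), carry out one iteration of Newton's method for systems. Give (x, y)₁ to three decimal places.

(1.649, 1.538)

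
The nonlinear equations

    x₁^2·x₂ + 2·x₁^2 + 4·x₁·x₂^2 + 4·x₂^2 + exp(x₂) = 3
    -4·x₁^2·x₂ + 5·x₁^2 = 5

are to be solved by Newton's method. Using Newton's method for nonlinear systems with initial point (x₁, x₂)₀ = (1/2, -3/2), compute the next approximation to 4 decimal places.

(0.7743, -0.7324)

At (1/2, -3/2): F = (10.848130, -2.2500).
Jacobian J = [[2·x₁·x₂ + 4·x₁ + 4·x₂^2, x₁^2 + 8·x₁·x₂ + 8·x₂ + exp(x₂)], [-8·x₁·x₂ + 10·x₁, -4·x₁^2]].
At the point, J = [[9.5000, -17.526870], [11.0000, -1.0000]] (det J = 183.295568).
Solving J·Δ = −F gives Δ = (0.2743, 0.7676).
Then the next iterate is (x₁, x₂)₁ = (0.7743, -0.7324).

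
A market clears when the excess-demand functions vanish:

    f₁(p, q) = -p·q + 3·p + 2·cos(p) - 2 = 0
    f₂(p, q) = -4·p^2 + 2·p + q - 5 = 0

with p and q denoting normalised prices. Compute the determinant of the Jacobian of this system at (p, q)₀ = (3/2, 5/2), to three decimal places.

J = [[-q - 2·sin(p) + 3, -p], [-8·p + 2, 1]].
At the point, J = [[-1.49499, -1.500], [-10.000, 1.000]].
det J = -16.495.

-16.495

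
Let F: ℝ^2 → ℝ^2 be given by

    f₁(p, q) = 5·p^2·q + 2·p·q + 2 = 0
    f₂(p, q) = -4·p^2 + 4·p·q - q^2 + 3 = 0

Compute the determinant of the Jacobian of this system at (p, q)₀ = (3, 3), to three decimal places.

1188.000

J = [[10·p·q + 2·q, 5·p^2 + 2·p], [-8·p + 4·q, 4·p - 2·q]].
At the point, J = [[96.000, 51.000], [-12.000, 6.000]].
det J = 1188.000.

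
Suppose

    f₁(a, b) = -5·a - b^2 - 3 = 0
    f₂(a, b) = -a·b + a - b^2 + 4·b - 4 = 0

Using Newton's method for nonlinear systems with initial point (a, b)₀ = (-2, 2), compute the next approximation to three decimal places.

(-1.000, 1.500)

At (-2, 2): F = (3.000, 2.000).
Jacobian J = [[-5, -2·b], [-b + 1, -a - 2·b + 4]].
At the point, J = [[-5.000, -4.000], [-1.000, 2.000]] (det J = -14.000).
Solving J·Δ = −F gives Δ = (1.000, -0.500).
Then the next iterate is (a, b)₁ = (-1.000, 1.500).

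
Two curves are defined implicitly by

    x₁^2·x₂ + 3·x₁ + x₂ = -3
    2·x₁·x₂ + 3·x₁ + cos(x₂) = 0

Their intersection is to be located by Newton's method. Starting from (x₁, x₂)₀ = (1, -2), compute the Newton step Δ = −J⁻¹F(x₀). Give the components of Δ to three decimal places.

(9.514, 3.757)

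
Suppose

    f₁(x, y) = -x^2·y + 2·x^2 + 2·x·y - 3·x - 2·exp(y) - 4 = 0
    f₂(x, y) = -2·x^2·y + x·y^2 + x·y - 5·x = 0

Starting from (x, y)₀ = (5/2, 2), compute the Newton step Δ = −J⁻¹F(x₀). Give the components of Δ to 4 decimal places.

(-1.1842, -1.0895)

At (5/2, 2): F = (-16.278112, -22.5000).
Jacobian J = [[-2·x·y + 4·x + 2·y - 3, -x^2 + 2·x - 2·exp(y)], [-4·x·y + y^2 + y - 5, -2·x^2 + 2·x·y + x]].
At the point, J = [[1.0000, -16.028112], [-19.0000, 0.0000]] (det J = -304.534132).
Solving J·Δ = −F gives Δ = (-1.1842, -1.0895).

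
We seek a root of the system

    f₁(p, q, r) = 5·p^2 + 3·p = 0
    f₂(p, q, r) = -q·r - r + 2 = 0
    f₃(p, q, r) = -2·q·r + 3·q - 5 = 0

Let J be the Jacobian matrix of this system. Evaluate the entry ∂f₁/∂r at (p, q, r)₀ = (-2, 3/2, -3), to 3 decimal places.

∂f₁/∂r = 0.
At (-2, 3/2, -3) this is 0.000.

0.000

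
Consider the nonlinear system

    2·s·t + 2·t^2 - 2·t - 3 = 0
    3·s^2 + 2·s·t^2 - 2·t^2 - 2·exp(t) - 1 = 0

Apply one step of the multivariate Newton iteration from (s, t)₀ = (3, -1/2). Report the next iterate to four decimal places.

(2.1155, 1.3078)

At (3, -1/2): F = (-4.5000, 25.786939).
Jacobian J = [[2·t, 2·s + 4·t - 2], [6·s + 2·t^2, 4·s·t - 4·t - 2·exp(t)]].
At the point, J = [[-1.0000, 2.0000], [18.5000, -5.213061]] (det J = -31.786939).
Solving J·Δ = −F gives Δ = (-0.8845, 1.8078).
Then the next iterate is (s, t)₁ = (2.1155, 1.3078).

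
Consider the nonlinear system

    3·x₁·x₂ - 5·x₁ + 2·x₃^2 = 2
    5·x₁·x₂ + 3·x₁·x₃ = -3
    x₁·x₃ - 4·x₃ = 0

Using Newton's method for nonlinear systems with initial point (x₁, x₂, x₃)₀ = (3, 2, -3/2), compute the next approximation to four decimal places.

(4.5743, 0.6396, -2.3615)

At (3, 2, -3/2): F = (5.5000, 19.5000, 1.5000).
Jacobian J = [[3·x₂ - 5, 3·x₁, 4·x₃], [5·x₂ + 3·x₃, 5·x₁, 3·x₁], [x₃, 0, x₁ - 4]].
At the point, J = [[1.0000, 9.0000, -6.0000], [5.5000, 15.0000, 9.0000], [-1.5000, 0.0000, -1.0000]] (det J = -222.0000).
Solving J·Δ = −F gives Δ = (1.5743, -1.3604, -0.8615).
Then the next iterate is (x₁, x₂, x₃)₁ = (4.5743, 0.6396, -2.3615).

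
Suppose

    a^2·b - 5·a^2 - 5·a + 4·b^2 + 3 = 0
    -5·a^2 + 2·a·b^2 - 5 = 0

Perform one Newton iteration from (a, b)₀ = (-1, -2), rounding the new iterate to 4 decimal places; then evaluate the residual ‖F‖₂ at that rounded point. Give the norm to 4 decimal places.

At (-1, -2): F = (17.0000, -18.0000).
Jacobian J = [[2·a·b - 10·a - 5, a^2 + 8·b], [-10·a + 2·b^2, 4·a·b]].
At the point, J = [[9.0000, -15.0000], [18.0000, 8.0000]] (det J = 342.0000).
Solving J·Δ = −F gives Δ = (0.3918, 1.3684).
Then the next iterate is (a, b)₁ = (-0.6082, -0.6316).
Re-evaluating at (-0.6082, -0.6316): F = (5.553505, -7.334781), so ‖F‖₂ = 9.2000.

9.2000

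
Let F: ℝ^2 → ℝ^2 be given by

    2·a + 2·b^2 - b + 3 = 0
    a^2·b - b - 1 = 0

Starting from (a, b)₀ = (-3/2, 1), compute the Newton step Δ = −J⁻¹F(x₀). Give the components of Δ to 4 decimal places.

At (-3/2, 1): F = (1.0000, 0.2500).
Jacobian J = [[2, 4·b - 1], [2·a·b, a^2 - 1]].
At the point, J = [[2.0000, 3.0000], [-3.0000, 1.2500]] (det J = 11.5000).
Solving J·Δ = −F gives Δ = (-0.0435, -0.3043).

(-0.0435, -0.3043)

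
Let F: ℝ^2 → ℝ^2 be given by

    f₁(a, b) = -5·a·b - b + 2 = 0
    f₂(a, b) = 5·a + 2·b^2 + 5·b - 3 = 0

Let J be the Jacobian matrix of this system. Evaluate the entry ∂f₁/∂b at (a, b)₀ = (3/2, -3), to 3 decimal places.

-8.500

∂f₁/∂b = -5·a - 1.
At (3/2, -3) this is -8.500.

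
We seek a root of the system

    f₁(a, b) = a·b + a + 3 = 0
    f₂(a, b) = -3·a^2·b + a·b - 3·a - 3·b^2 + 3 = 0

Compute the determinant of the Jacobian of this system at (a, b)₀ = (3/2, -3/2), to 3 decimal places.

-15.375

J = [[b + 1, a], [-6·a·b + b - 3, -3·a^2 + a - 6·b]].
At the point, J = [[-0.500, 1.500], [9.000, 3.750]].
det J = -15.375.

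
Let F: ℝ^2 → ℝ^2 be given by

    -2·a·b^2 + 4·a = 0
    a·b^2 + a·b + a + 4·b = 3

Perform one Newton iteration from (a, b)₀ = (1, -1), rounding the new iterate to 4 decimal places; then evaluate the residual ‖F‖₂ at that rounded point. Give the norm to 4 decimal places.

1115.2870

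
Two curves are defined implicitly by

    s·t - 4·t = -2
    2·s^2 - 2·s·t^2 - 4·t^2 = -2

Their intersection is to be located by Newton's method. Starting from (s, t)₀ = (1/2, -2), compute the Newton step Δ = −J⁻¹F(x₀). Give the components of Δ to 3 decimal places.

At (1/2, -2): F = (9.000, -17.500).
Jacobian J = [[t, s - 4], [4·s - 2·t^2, -4·s·t - 8·t]].
At the point, J = [[-2.000, -3.500], [-6.000, 20.000]] (det J = -61.000).
Solving J·Δ = −F gives Δ = (1.947, 1.459).

(1.947, 1.459)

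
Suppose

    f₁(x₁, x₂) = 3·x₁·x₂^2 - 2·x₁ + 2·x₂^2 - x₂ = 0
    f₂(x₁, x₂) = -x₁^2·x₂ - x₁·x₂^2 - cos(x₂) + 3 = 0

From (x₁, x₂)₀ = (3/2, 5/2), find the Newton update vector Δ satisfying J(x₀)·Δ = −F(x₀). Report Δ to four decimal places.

At (3/2, 5/2): F = (35.1250, -11.198856).
Jacobian J = [[3·x₂^2 - 2, 6·x₁·x₂ + 4·x₂ - 1], [-2·x₁·x₂ - x₂^2, -x₁^2 - 2·x₁·x₂ + sin(x₂)]].
At the point, J = [[16.7500, 31.5000], [-13.7500, -9.151528]] (det J = 279.836908).
Solving J·Δ = −F gives Δ = (-0.1119, -1.0556).

(-0.1119, -1.0556)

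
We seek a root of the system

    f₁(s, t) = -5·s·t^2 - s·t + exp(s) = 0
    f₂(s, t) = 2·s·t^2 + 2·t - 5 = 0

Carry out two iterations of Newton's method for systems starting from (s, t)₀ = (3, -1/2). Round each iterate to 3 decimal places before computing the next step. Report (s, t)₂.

At (3, -1/2): F = (17.83554, -4.500).
Jacobian J = [[-5·t^2 - t + exp(s), -10·s·t - s], [2·t^2, 4·s·t + 2]].
At the point, J = [[19.33554, 12.000], [0.500, -4.000]] (det J = -83.34215).
Solving J·Δ = −F gives Δ = (-0.208, -1.151).
Then the next iterate is (s, t)₁ = (2.792, -1.651).
Round to (2.792, -1.651) and repeat: F = (-17.12898, 6.91887), J = [[4.33561, 43.30392], [5.45160, -16.43837]].
Δ = (-0.059, 0.401), so (s, t)₂ = (2.733, -1.250).

(2.733, -1.250)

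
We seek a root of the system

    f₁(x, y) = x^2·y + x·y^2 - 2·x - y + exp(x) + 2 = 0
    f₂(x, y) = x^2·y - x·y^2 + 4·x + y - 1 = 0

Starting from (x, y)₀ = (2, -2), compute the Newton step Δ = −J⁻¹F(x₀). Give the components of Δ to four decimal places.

(1.8712, 1.9976)

At (2, -2): F = (7.389056, -11.0000).
Jacobian J = [[2·x·y + y^2 + exp(x) - 2, x^2 + 2·x·y - 1], [2·x·y - y^2 + 4, x^2 - 2·x·y + 1]].
At the point, J = [[1.389056, -5.0000], [-8.0000, 13.0000]] (det J = -21.942271).
Solving J·Δ = −F gives Δ = (1.8712, 1.9976).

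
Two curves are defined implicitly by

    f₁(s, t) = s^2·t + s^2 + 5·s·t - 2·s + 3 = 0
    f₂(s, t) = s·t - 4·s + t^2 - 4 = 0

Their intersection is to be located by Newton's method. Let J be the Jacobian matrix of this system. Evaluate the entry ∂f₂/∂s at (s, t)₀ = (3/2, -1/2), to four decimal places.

-4.5000

∂f₂/∂s = t - 4.
At (3/2, -1/2) this is -4.5000.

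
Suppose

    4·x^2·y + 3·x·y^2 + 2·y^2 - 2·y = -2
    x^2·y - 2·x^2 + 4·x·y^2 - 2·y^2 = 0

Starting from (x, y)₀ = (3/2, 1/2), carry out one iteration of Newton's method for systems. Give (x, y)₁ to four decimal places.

(0.6436, 0.4004)

At (3/2, 1/2): F = (7.1250, -2.3750).
Jacobian J = [[8·x·y + 3·y^2, 4·x^2 + 6·x·y + 4·y - 2], [2·x·y - 4·x + 4·y^2, x^2 + 8·x·y - 4·y]].
At the point, J = [[6.7500, 13.5000], [-3.5000, 6.2500]] (det J = 89.4375).
Solving J·Δ = −F gives Δ = (-0.8564, -0.0996).
Then the next iterate is (x, y)₁ = (0.6436, 0.4004).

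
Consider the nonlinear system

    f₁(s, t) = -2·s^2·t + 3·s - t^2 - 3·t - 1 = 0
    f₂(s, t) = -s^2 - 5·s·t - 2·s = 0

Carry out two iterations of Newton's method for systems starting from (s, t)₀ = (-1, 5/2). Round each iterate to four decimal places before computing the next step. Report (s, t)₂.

(-1.2039, -0.9857)

At (-1, 5/2): F = (-22.7500, 13.5000).
Jacobian J = [[-4·s·t + 3, -2·s^2 - 2·t - 3], [-2·s - 5·t - 2, -5·s]].
At the point, J = [[13.0000, -10.0000], [-12.5000, 5.0000]] (det J = -60.0000).
Solving J·Δ = −F gives Δ = (0.3542, -1.8146).
Then the next iterate is (s, t)₁ = (-0.6458, 0.6854).
Round to (-0.6458, 0.6854) and repeat: F = (-6.035076, 3.087699), J = [[4.770525, -5.204915], [-4.1354, 3.2290]].
Δ = (-0.5581, -1.6711), so (s, t)₂ = (-1.2039, -0.9857).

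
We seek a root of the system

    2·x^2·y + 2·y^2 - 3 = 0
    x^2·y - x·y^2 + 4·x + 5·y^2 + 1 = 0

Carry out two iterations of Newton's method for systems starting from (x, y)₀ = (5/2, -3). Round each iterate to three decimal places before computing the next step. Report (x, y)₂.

(-0.980, 1.140)

At (5/2, -3): F = (-22.500, 14.750).
Jacobian J = [[4·x·y, 2·x^2 + 4·y], [2·x·y - y^2 + 4, x^2 - 2·x·y + 10·y]].
At the point, J = [[-30.000, 0.500], [-20.000, -8.750]] (det J = 272.500).
Solving J·Δ = −F gives Δ = (-0.695, 3.275).
Then the next iterate is (x, y)₁ = (1.805, 0.275).
Round to (1.805, 0.275) and repeat: F = (-1.05684, 9.35758), J = [[1.98550, 7.61605], [4.91713, 5.01527]].
Δ = (-2.785, 0.865), so (x, y)₂ = (-0.980, 1.140).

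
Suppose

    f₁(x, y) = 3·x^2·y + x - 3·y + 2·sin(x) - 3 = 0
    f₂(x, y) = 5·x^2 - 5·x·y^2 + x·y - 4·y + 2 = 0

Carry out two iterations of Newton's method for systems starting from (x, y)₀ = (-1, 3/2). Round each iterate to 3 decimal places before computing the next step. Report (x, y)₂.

At (-1, 3/2): F = (-5.68294, 10.750).
Jacobian J = [[6·x·y + 2·cos(x) + 1, 3·x^2 - 3], [10·x - 5·y^2 + y, -10·x·y + x - 4]].
At the point, J = [[-6.91940, 0.000], [-19.750, 10.000]] (det J = -69.19395).
Solving J·Δ = −F gives Δ = (-0.821, -2.697).
Then the next iterate is (x, y)₁ = (-1.821, -1.197).
Round to (-1.821, -1.197) and repeat: F = (-15.07563, 38.59367), J = [[13.58322, 6.94812], [-26.57105, -27.61837]].
Δ = (0.778, 0.649), so (x, y)₂ = (-1.043, -0.548).

(-1.043, -0.548)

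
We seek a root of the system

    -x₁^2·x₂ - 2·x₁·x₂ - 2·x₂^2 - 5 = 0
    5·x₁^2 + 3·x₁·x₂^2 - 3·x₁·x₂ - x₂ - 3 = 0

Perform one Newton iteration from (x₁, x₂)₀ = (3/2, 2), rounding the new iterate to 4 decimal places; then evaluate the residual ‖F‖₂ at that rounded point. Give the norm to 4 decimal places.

21.2129

At (3/2, 2): F = (-23.5000, 15.2500).
Jacobian J = [[-2·x₁·x₂ - 2·x₂, -x₁^2 - 2·x₁ - 4·x₂], [10·x₁ + 3·x₂^2 - 3·x₂, 6·x₁·x₂ - 3·x₁ - 1]].
At the point, J = [[-10.0000, -13.2500], [21.0000, 12.5000]] (det J = 153.2500).
Solving J·Δ = −F gives Δ = (0.5983, -2.2251).
Then the next iterate is (x₁, x₂)₁ = (2.0983, -0.2251).
Re-evaluating at (2.0983, -0.2251): F = (-3.165601, 20.975359), so ‖F‖₂ = 21.2129.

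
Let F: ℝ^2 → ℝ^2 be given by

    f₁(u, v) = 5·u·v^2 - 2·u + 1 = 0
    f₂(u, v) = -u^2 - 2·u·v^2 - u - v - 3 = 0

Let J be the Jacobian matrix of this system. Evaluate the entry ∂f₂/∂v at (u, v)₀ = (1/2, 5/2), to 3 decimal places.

∂f₂/∂v = -4·u·v - 1.
At (1/2, 5/2) this is -6.000.

-6.000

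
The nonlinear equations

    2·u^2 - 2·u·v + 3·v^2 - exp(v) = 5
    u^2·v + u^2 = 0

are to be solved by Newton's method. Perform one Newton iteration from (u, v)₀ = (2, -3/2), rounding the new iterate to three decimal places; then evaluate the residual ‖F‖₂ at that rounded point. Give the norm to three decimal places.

6.933

At (2, -3/2): F = (15.52687, -2.000).
Jacobian J = [[4·u - 2·v, -2·u + 6·v - exp(v)], [2·u·v + 2·u, u^2]].
At the point, J = [[11.000, -13.22313], [-2.000, 4.000]] (det J = 17.55374).
Solving J·Δ = −F gives Δ = (-2.032, -0.516).
Then the next iterate is (u, v)₁ = (-0.032, -2.016).
Re-evaluating at (-0.032, -2.016): F = (6.93260, -0.00104), so ‖F‖₂ = 6.933.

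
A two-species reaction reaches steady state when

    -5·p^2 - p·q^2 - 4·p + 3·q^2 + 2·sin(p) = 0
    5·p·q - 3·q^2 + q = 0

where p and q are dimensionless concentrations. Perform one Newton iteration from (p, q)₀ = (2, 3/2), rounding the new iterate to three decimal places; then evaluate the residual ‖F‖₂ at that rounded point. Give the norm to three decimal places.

At (2, 3/2): F = (-23.93141, 9.750).
Jacobian J = [[-10·p - q^2 + 2·cos(p) - 4, -2·p·q + 6·q], [5·q, 5·p - 6·q + 1]].
At the point, J = [[-27.08229, 3.000], [7.500, 2.000]] (det J = -76.66459).
Solving J·Δ = −F gives Δ = (-1.006, -1.103).
Then the next iterate is (p, q)₁ = (0.994, 0.397).
Re-evaluating at (0.994, 0.397): F = (-6.92359, 1.89726), so ‖F‖₂ = 7.179.

7.179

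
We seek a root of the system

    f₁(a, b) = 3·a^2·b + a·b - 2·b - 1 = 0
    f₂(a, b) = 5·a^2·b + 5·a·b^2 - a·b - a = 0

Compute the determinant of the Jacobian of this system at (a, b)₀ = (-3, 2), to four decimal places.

1354.0000

J = [[6·a·b + b, 3·a^2 + a - 2], [10·a·b + 5·b^2 - b - 1, 5·a^2 + 10·a·b - a]].
At the point, J = [[-34.0000, 22.0000], [-43.0000, -12.0000]].
det J = 1354.0000.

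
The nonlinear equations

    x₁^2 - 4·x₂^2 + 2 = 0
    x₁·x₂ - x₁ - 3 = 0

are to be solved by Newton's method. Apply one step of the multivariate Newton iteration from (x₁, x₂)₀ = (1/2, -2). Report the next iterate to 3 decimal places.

(-0.843, -1.057)

At (1/2, -2): F = (-13.750, -4.500).
Jacobian J = [[2·x₁, -8·x₂], [x₂ - 1, x₁]].
At the point, J = [[1.000, 16.000], [-3.000, 0.500]] (det J = 48.500).
Solving J·Δ = −F gives Δ = (-1.343, 0.943).
Then the next iterate is (x₁, x₂)₁ = (-0.843, -1.057).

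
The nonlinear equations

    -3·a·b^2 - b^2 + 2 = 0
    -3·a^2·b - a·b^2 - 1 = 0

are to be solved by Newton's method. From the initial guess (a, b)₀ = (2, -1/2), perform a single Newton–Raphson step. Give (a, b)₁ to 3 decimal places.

At (2, -1/2): F = (0.250, 4.500).
Jacobian J = [[-3·b^2, -6·a·b - 2·b], [-6·a·b - b^2, -3·a^2 - 2·a·b]].
At the point, J = [[-0.750, 7.000], [5.750, -10.000]] (det J = -32.750).
Solving J·Δ = −F gives Δ = (-1.038, -0.147).
Then the next iterate is (a, b)₁ = (0.962, -0.647).

(0.962, -0.647)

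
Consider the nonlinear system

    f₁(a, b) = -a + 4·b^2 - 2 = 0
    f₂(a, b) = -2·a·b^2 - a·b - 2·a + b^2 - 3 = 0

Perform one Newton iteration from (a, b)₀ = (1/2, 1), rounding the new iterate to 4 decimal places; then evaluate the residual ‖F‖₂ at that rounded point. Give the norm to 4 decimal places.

At (1/2, 1): F = (1.5000, -4.5000).
Jacobian J = [[-1, 8·b], [-2·b^2 - b - 2, -4·a·b - a + 2·b]].
At the point, J = [[-1.0000, 8.0000], [-5.0000, -0.5000]] (det J = 40.5000).
Solving J·Δ = −F gives Δ = (-0.8704, -0.2963).
Then the next iterate is (a, b)₁ = (-0.3704, 0.7037).
Re-evaluating at (-0.3704, 0.7037): F = (0.351175, -1.136516), so ‖F‖₂ = 1.1895.

1.1895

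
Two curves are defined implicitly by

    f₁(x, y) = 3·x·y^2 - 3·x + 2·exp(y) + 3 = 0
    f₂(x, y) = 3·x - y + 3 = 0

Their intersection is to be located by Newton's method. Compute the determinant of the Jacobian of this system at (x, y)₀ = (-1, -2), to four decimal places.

-45.8120

J = [[3·y^2 - 3, 6·x·y + 2·exp(y)], [3, -1]].
At the point, J = [[9.0000, 12.270671], [3.0000, -1.0000]].
det J = -45.8120.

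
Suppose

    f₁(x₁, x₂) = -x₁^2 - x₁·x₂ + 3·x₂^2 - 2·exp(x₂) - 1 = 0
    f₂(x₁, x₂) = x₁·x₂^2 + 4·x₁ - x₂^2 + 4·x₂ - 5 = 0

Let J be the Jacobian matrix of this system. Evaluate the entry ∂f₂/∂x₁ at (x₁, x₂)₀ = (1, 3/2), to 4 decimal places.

6.2500

∂f₂/∂x₁ = x₂^2 + 4.
At (1, 3/2) this is 6.2500.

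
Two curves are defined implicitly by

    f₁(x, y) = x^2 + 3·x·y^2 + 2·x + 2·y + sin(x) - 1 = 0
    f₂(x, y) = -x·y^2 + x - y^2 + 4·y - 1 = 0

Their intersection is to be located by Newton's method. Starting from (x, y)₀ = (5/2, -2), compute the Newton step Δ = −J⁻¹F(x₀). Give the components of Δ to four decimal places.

(-0.3665, 1.0778)

At (5/2, -2): F = (36.848472, -20.5000).
Jacobian J = [[2·x + 3·y^2 + cos(x) + 2, 6·x·y + 2], [-y^2 + 1, -2·x·y - 2·y + 4]].
At the point, J = [[18.198856, -28.0000], [-3.0000, 18.0000]] (det J = 243.579415).
Solving J·Δ = −F gives Δ = (-0.3665, 1.0778).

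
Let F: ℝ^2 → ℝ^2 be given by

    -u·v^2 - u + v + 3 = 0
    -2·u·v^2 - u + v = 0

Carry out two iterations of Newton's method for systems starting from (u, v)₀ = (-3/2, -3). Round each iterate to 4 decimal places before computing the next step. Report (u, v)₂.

(-2.0990, -8.0990)

At (-3/2, -3): F = (15.0000, 25.5000).
Jacobian J = [[-v^2 - 1, -2·u·v + 1], [-2·v^2 - 1, -4·u·v + 1]].
At the point, J = [[-10.0000, -8.0000], [-19.0000, -17.0000]] (det J = 18.0000).
Solving J·Δ = −F gives Δ = (2.8333, -1.6667).
Then the next iterate is (u, v)₁ = (1.3333, -4.6667).
Round to (1.3333, -4.6667) and repeat: F = (-32.036726, -64.073452), J = [[-22.778089, 13.444222], [-44.556178, 25.888444]].
Δ = (-3.4323, -3.4323), so (u, v)₂ = (-2.0990, -8.0990).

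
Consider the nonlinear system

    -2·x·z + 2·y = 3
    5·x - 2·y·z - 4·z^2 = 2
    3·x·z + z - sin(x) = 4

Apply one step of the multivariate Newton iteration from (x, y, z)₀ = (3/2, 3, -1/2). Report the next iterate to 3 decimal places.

At (3/2, 3, -1/2): F = (4.500, 7.500, -7.74749).
Jacobian J = [[-2·z, 2, -2·x], [5, -2·z, -2·y - 8·z], [3·z - cos(x), 0, 3·x + 1]].
At the point, J = [[1.000, 2.000, -3.000], [5.000, 1.000, -2.000], [-1.57074, 0.000, 5.500]] (det J = -47.92926).
Solving J·Δ = −F gives Δ = (-1.043, -0.062, 1.111).
Then the next iterate is (x, y, z)₁ = (0.457, 2.938, 0.611).

(0.457, 2.938, 0.611)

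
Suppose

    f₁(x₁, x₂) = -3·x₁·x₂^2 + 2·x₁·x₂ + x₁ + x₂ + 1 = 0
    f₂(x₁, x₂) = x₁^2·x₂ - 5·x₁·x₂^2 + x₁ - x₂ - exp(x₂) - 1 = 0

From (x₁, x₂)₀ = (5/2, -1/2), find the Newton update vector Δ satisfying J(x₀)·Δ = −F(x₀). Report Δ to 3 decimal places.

(-1.730, 0.006)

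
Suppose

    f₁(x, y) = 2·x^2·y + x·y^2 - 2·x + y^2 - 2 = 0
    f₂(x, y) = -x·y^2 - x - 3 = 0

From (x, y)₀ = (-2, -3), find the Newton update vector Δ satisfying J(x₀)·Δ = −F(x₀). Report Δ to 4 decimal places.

At (-2, -3): F = (-31.0000, 17.0000).
Jacobian J = [[4·x·y + y^2 - 2, 2·x^2 + 2·x·y + 2·y], [-y^2 - 1, -2·x·y]].
At the point, J = [[31.0000, 14.0000], [-10.0000, -12.0000]] (det J = -232.0000).
Solving J·Δ = −F gives Δ = (0.5776, 0.9353).

(0.5776, 0.9353)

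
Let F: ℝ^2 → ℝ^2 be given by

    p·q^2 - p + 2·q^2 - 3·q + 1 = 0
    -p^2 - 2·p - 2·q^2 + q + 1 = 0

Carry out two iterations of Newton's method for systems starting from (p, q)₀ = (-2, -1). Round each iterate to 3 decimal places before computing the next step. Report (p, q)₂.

(-3.600, 1.000)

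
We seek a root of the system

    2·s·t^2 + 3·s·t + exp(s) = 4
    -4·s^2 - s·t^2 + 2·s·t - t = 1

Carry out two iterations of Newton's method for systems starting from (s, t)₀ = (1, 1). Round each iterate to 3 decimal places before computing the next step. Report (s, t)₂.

(0.973, -1.373)

At (1, 1): F = (3.71828, -5.000).
Jacobian J = [[2·t^2 + 3·t + exp(s), 4·s·t + 3·s], [-8·s - t^2 + 2·t, -2·s·t + 2·s - 1]].
At the point, J = [[7.71828, 7.000], [-7.000, -1.000]] (det J = 41.28172).
Solving J·Δ = −F gives Δ = (-0.758, 0.304).
Then the next iterate is (s, t)₁ = (0.242, 1.304).
Round to (0.242, 1.304) and repeat: F = (-0.95650, -2.31862), J = [[8.58663, 1.98827], [-1.02842, -1.14714]].
Δ = (0.731, -2.677), so (s, t)₂ = (0.973, -1.373).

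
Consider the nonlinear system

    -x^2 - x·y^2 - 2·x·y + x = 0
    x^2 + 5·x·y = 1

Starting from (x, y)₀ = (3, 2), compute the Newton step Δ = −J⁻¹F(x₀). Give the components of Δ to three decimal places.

(-2.516, 0.151)

At (3, 2): F = (-30.000, 38.000).
Jacobian J = [[-2·x - y^2 - 2·y + 1, -2·x·y - 2·x], [2·x + 5·y, 5·x]].
At the point, J = [[-13.000, -18.000], [16.000, 15.000]] (det J = 93.000).
Solving J·Δ = −F gives Δ = (-2.516, 0.151).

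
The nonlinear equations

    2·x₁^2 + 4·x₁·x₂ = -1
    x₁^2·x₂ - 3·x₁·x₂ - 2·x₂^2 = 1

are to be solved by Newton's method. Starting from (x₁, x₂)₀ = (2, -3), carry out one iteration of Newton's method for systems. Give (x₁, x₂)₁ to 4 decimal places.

At (2, -3): F = (-15.0000, -13.0000).
Jacobian J = [[4·x₁ + 4·x₂, 4·x₁], [2·x₁·x₂ - 3·x₂, x₁^2 - 3·x₁ - 4·x₂]].
At the point, J = [[-4.0000, 8.0000], [-3.0000, 10.0000]] (det J = -16.0000).
Solving J·Δ = −F gives Δ = (-2.8750, 0.4375).
Then the next iterate is (x₁, x₂)₁ = (-0.8750, -2.5625).

(-0.8750, -2.5625)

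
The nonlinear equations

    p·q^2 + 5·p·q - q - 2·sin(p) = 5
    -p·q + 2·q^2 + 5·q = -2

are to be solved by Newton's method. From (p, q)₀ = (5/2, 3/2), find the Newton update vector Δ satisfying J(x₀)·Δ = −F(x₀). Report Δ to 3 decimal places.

(0.424, -1.131)

At (5/2, 3/2): F = (16.67806, 10.250).
Jacobian J = [[q^2 + 5·q - 2·cos(p), 2·p·q + 5·p - 1], [-q, -p + 4·q + 5]].
At the point, J = [[11.35229, 19.000], [-1.500, 8.500]] (det J = 124.99444).
Solving J·Δ = −F gives Δ = (0.424, -1.131).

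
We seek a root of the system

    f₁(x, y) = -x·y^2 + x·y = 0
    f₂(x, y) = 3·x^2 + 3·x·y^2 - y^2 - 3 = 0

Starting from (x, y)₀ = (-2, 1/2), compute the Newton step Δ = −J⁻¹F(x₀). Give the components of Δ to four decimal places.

(2.0000, -2.1786)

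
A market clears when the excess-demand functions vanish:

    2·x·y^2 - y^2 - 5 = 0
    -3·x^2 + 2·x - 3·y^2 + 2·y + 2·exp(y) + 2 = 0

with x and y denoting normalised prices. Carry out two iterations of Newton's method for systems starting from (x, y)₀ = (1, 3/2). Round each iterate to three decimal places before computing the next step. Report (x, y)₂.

(1.953, 1.486)

At (1, 3/2): F = (-2.750, 6.21338).
Jacobian J = [[2·y^2, 4·x·y - 2·y], [-6·x + 2, -6·y + 2·exp(y) + 2]].
At the point, J = [[4.500, 3.000], [-4.000, 1.96338]] (det J = 20.83520).
Solving J·Δ = −F gives Δ = (1.154, -0.814).
Then the next iterate is (x, y)₁ = (2.154, 0.686).
Round to (2.154, 0.686) and repeat: F = (-3.44327, -3.67942), J = [[0.94119, 4.53858], [-10.924, 1.85551]].
Δ = (-0.201, 0.800), so (x, y)₂ = (1.953, 1.486).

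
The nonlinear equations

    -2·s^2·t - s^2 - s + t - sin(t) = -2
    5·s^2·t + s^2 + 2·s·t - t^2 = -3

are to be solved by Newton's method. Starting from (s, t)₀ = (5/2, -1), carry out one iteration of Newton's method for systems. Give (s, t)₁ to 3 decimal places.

(1.398, -0.902)

At (5/2, -1): F = (5.59147, -28.000).
Jacobian J = [[-4·s·t - 2·s - 1, -2·s^2 - cos(t) + 1], [10·s·t + 2·s + 2·t, 5·s^2 + 2·s - 2·t]].
At the point, J = [[4.000, -12.04030], [-22.000, 38.250]] (det J = -111.88665).
Solving J·Δ = −F gives Δ = (-1.102, 0.098).
Then the next iterate is (s, t)₁ = (1.398, -0.902).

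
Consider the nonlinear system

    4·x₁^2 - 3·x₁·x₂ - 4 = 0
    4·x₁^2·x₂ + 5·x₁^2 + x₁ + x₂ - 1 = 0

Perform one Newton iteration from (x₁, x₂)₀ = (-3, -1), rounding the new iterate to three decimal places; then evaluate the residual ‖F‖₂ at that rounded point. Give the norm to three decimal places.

4.830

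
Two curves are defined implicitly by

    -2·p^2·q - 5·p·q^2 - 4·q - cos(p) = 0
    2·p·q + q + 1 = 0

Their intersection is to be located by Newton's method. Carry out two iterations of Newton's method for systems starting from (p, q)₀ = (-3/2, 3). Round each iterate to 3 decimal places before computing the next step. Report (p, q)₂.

(-0.816, 1.729)

At (-3/2, 3): F = (41.92926, -5.000).
Jacobian J = [[-4·p·q - 5·q^2 + sin(p), -2·p^2 - 10·p·q - 4], [2·q, 2·p + 1]].
At the point, J = [[-27.99749, 36.500], [6.000, -2.000]] (det J = -163.00501).
Solving J·Δ = −F gives Δ = (0.605, -0.685).
Then the next iterate is (p, q)₁ = (-0.895, 2.315).
Round to (-0.895, 2.315) and repeat: F = (10.38827, -0.82885), J = [[-19.28863, 15.11720], [4.630, -0.790]].
Δ = (0.079, -0.586), so (p, q)₂ = (-0.816, 1.729).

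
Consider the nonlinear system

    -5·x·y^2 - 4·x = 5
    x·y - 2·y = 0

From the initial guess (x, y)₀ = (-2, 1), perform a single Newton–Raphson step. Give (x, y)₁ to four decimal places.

(-3.7500, -0.4375)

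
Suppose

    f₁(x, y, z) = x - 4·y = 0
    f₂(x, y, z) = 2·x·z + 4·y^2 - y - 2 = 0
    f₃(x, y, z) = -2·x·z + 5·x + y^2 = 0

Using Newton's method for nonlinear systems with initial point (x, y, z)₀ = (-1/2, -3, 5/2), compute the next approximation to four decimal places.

(-17.0909, -4.2727, -14.1364)

At (-1/2, -3, 5/2): F = (11.5000, 34.5000, 9.0000).
Jacobian J = [[1, -4, 0], [2·z, 8·y - 1, 2·x], [-2·z + 5, 2·y, -2·x]].
At the point, J = [[1.0000, -4.0000, 0.0000], [5.0000, -25.0000, -1.0000], [0.0000, -6.0000, 1.0000]] (det J = -11.0000).
Solving J·Δ = −F gives Δ = (-16.5909, -1.2727, -16.6364).
Then the next iterate is (x, y, z)₁ = (-17.0909, -4.2727, -14.1364).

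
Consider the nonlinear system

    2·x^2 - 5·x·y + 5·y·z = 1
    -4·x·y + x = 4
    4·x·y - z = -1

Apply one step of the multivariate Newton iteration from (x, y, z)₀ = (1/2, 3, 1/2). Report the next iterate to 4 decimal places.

(23.2500, -126.8750, 20.2500)

At (1/2, 3, 1/2): F = (-0.5000, -9.5000, 6.5000).
Jacobian J = [[4·x - 5·y, -5·x + 5·z, 5·y], [-4·y + 1, -4·x, 0], [4·y, 4·x, -1]].
At the point, J = [[-13.0000, 0.0000, 15.0000], [-11.0000, -2.0000, 0.0000], [12.0000, 2.0000, -1.0000]] (det J = 4.0000).
Solving J·Δ = −F gives Δ = (22.7500, -129.8750, 19.7500).
Then the next iterate is (x, y, z)₁ = (23.2500, -126.8750, 20.2500).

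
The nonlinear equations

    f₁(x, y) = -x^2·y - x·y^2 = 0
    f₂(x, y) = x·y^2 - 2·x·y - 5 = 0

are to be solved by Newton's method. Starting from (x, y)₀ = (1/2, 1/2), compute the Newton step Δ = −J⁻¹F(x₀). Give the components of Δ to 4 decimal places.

(-20.8333, 20.5000)

At (1/2, 1/2): F = (-0.2500, -5.3750).
Jacobian J = [[-2·x·y - y^2, -x^2 - 2·x·y], [y^2 - 2·y, 2·x·y - 2·x]].
At the point, J = [[-0.7500, -0.7500], [-0.7500, -0.5000]] (det J = -0.1875).
Solving J·Δ = −F gives Δ = (-20.8333, 20.5000).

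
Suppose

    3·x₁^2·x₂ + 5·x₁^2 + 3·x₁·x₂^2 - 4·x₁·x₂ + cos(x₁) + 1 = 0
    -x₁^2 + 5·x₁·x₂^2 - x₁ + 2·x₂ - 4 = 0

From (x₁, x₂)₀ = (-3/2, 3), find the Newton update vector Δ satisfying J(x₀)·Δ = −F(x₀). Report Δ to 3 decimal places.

At (-3/2, 3): F = (10.07074, -66.250).
Jacobian J = [[6·x₁·x₂ + 10·x₁ + 3·x₂^2 - 4·x₂ - sin(x₁), 3·x₁^2 + 6·x₁·x₂ - 4·x₁], [-2·x₁ + 5·x₂^2 - 1, 10·x₁·x₂ + 2]].
At the point, J = [[-26.00251, -14.250], [47.000, -43.000]] (det J = 1787.85772).
Solving J·Δ = −F gives Δ = (0.770, -0.699).

(0.770, -0.699)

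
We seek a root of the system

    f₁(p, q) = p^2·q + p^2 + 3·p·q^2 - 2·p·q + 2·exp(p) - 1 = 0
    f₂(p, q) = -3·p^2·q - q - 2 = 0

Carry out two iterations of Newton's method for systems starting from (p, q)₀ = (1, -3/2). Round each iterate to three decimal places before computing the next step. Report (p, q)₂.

(0.725, 0.151)

At (1, -3/2): F = (13.68656, 4.000).
Jacobian J = [[2·p·q + 2·p + 3·q^2 - 2·q + 2·exp(p), p^2 + 6·p·q - 2·p], [-6·p·q, -3·p^2 - 1]].
At the point, J = [[14.18656, -10.000], [9.000, -4.000]] (det J = 33.25375).
Solving J·Δ = −F gives Δ = (0.443, 1.998).
Then the next iterate is (p, q)₁ = (1.443, 0.498).
Round to (1.443, 0.498) and repeat: F = (10.22234, -5.60888), J = [[12.53799, 3.50793], [-4.31168, -7.24675]].
Δ = (-0.718, -0.347), so (p, q)₂ = (0.725, 0.151).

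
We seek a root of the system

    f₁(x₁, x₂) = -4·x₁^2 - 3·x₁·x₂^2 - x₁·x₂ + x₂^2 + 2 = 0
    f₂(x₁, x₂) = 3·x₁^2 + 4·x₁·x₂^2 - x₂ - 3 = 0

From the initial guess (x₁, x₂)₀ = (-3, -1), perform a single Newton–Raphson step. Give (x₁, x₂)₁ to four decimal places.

(-1.5075, -0.6567)

At (-3, -1): F = (-27.0000, 13.0000).
Jacobian J = [[-8·x₁ - 3·x₂^2 - x₂, -6·x₁·x₂ - x₁ + 2·x₂], [6·x₁ + 4·x₂^2, 8·x₁·x₂ - 1]].
At the point, J = [[22.0000, -17.0000], [-14.0000, 23.0000]] (det J = 268.0000).
Solving J·Δ = −F gives Δ = (1.4925, 0.3433).
Then the next iterate is (x₁, x₂)₁ = (-1.5075, -0.6567).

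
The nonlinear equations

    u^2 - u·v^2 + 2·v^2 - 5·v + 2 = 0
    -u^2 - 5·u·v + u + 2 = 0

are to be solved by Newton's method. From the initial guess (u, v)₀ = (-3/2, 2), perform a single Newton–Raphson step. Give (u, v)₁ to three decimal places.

(36.750, 30.833)

At (-3/2, 2): F = (8.250, 13.250).
Jacobian J = [[2·u - v^2, -2·u·v + 4·v - 5], [-2·u - 5·v + 1, -5·u]].
At the point, J = [[-7.000, 9.000], [-6.000, 7.500]] (det J = 1.500).
Solving J·Δ = −F gives Δ = (38.250, 28.833).
Then the next iterate is (u, v)₁ = (36.750, 30.833).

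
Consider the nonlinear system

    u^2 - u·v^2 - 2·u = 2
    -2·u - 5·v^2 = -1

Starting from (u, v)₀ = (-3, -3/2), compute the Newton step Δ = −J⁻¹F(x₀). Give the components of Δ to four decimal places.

At (-3, -3/2): F = (19.7500, -4.2500).
Jacobian J = [[2·u - v^2 - 2, -2·u·v], [-2, -10·v]].
At the point, J = [[-10.2500, -9.0000], [-2.0000, 15.0000]] (det J = -171.7500).
Solving J·Δ = −F gives Δ = (1.5022, 0.4836).

(1.5022, 0.4836)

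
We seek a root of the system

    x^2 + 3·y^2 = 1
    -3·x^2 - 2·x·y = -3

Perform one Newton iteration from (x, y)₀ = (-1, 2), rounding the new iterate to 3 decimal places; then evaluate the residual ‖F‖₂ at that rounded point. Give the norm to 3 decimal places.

6.242

At (-1, 2): F = (12.000, 4.000).
Jacobian J = [[2·x, 6·y], [-6·x - 2·y, -2·x]].
At the point, J = [[-2.000, 12.000], [2.000, 2.000]] (det J = -28.000).
Solving J·Δ = −F gives Δ = (-0.857, -1.143).
Then the next iterate is (x, y)₁ = (-1.857, 0.857).
Re-evaluating at (-1.857, 0.857): F = (4.65180, -4.16245), so ‖F‖₂ = 6.242.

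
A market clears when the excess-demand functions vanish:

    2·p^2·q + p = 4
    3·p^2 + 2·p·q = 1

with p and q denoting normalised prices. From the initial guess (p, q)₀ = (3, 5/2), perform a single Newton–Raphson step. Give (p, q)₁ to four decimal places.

At (3, 5/2): F = (44.0000, 41.0000).
Jacobian J = [[4·p·q + 1, 2·p^2], [6·p + 2·q, 2·p]].
At the point, J = [[31.0000, 18.0000], [23.0000, 6.0000]] (det J = -228.0000).
Solving J·Δ = −F gives Δ = (-2.0789, 1.1360).
Then the next iterate is (p, q)₁ = (0.9211, 3.6360).

(0.9211, 3.6360)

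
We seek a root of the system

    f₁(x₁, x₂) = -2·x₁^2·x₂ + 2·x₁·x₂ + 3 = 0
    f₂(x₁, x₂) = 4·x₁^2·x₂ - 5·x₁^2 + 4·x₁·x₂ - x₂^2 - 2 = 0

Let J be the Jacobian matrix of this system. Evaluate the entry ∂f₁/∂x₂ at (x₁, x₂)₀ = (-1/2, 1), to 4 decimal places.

∂f₁/∂x₂ = -2·x₁^2 + 2·x₁.
At (-1/2, 1) this is -1.5000.

-1.5000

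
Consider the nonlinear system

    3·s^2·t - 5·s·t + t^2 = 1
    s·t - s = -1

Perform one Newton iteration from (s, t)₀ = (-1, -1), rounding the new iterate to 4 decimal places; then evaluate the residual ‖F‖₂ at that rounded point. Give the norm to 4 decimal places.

3245.4554

At (-1, -1): F = (-8.0000, 3.0000).
Jacobian J = [[6·s·t - 5·t, 3·s^2 - 5·s + 2·t], [t - 1, s]].
At the point, J = [[11.0000, 6.0000], [-2.0000, -1.0000]] (det J = 1.0000).
Solving J·Δ = −F gives Δ = (10.0000, -17.0000).
Then the next iterate is (s, t)₁ = (9.0000, -18.0000).
Re-evaluating at (9.0000, -18.0000): F = (-3241.0000, -170.0000), so ‖F‖₂ = 3245.4554.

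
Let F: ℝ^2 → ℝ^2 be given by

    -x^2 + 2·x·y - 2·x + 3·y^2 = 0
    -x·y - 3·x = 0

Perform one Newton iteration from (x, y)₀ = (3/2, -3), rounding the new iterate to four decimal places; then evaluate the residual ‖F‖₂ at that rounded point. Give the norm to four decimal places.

At (3/2, -3): F = (12.7500, 0.0000).
Jacobian J = [[-2·x + 2·y - 2, 2·x + 6·y], [-y - 3, -x]].
At the point, J = [[-11.0000, -15.0000], [0.0000, -1.5000]] (det J = 16.5000).
Solving J·Δ = −F gives Δ = (1.1591, 0.0000).
Then the next iterate is (x, y)₁ = (2.6591, -3.0000).
Re-evaluating at (2.6591, -3.0000): F = (-1.343613, 0.0000), so ‖F‖₂ = 1.3436.

1.3436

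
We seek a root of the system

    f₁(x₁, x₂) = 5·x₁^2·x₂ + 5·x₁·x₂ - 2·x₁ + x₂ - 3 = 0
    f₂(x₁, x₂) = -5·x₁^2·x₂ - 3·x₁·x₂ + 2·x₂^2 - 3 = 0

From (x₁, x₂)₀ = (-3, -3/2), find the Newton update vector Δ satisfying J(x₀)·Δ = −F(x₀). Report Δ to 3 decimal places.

At (-3, -3/2): F = (-43.500, 55.500).
Jacobian J = [[10·x₁·x₂ + 5·x₂ - 2, 5·x₁^2 + 5·x₁ + 1], [-10·x₁·x₂ - 3·x₂, -5·x₁^2 - 3·x₁ + 4·x₂]].
At the point, J = [[35.500, 31.000], [-40.500, -42.000]] (det J = -235.500).
Solving J·Δ = −F gives Δ = (0.452, 0.885).

(0.452, 0.885)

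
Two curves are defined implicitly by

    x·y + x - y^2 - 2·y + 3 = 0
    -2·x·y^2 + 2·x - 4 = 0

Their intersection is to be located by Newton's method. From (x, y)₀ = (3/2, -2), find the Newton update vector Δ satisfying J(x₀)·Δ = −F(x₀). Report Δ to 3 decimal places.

(-7.056, -2.444)

At (3/2, -2): F = (1.500, -13.000).
Jacobian J = [[y + 1, x - 2·y - 2], [-2·y^2 + 2, -4·x·y]].
At the point, J = [[-1.000, 3.500], [-6.000, 12.000]] (det J = 9.000).
Solving J·Δ = −F gives Δ = (-7.056, -2.444).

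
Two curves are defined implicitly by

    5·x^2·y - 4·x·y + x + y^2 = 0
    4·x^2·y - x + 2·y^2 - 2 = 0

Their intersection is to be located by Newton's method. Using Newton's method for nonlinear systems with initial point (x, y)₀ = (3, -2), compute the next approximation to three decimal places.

(52.857, 87.714)

At (3, -2): F = (-59.000, -69.000).
Jacobian J = [[10·x·y - 4·y + 1, 5·x^2 - 4·x + 2·y], [8·x·y - 1, 4·x^2 + 4·y]].
At the point, J = [[-51.000, 29.000], [-49.000, 28.000]] (det J = -7.000).
Solving J·Δ = −F gives Δ = (49.857, 89.714).
Then the next iterate is (x, y)₁ = (52.857, 87.714).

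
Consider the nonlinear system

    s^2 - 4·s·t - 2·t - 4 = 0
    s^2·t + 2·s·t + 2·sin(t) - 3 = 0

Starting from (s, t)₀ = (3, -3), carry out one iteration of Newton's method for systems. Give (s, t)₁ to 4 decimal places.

(2.3702, -0.4526)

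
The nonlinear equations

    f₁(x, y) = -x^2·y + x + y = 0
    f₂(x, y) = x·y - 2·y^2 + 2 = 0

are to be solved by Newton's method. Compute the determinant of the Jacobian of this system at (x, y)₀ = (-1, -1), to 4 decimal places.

J = [[-2·x·y + 1, -x^2 + 1], [y, x - 4·y]].
At the point, J = [[-1.0000, 0.0000], [-1.0000, 3.0000]].
det J = -3.0000.

-3.0000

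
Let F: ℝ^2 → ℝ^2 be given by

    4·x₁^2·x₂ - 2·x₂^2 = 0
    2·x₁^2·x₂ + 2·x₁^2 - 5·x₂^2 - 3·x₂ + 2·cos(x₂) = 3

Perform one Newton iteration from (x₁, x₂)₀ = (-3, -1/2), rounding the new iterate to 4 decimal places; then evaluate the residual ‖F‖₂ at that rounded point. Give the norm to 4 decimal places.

5.2569

At (-3, -1/2): F = (-18.5000, 8.005165).
Jacobian J = [[8·x₁·x₂, 4·x₁^2 - 4·x₂], [4·x₁·x₂ + 4·x₁, 2·x₁^2 - 10·x₂ - 2·sin(x₂) - 3]].
At the point, J = [[12.0000, 38.0000], [-6.0000, 20.958851]] (det J = 479.506213).
Solving J·Δ = −F gives Δ = (1.4430, 0.0312).
Then the next iterate is (x₁, x₂)₁ = (-1.5570, -0.4688).
Re-evaluating at (-1.5570, -0.4688): F = (-4.985499, 1.667277), so ‖F‖₂ = 5.2569.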